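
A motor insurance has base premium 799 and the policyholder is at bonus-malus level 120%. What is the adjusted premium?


adjusted = base * BM_level / 100
= 799 * 120 / 100
= 799 * 1.2
= 958.8


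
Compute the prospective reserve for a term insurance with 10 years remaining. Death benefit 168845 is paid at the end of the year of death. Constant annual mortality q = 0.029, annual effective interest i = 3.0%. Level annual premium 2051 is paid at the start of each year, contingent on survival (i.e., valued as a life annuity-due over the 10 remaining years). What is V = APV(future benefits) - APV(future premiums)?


v = 1/(1+i) = 0.970874
APV(future benefits) per unit = sum_{k=0}^{9} k_p_x * q * v^(k+1) = 0.219026
APV(future benefits) = 168845 * 0.219026 = 36981.3973
Life annuity-due factor ä_{x:10} = sum_{k=0}^{9} k_p_x * v^k = 7.779189
APV(future premiums) = 2051 * 7.779189 = 15955.1172
V = 36981.3973 - 15955.1172
= 21026.2801


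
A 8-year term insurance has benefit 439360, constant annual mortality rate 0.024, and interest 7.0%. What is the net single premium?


NSP = benefit * sum_{k=0}^{n-1} k_p_x * q * v^(k+1)
With constant q=0.024, v=0.934579
Sum = 0.132967
NSP = 439360 * 0.132967
= 58420.3679


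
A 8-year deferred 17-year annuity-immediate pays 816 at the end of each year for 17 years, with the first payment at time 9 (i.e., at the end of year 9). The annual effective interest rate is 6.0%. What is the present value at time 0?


PV at time 8 of the 17-year annuity-immediate:
a_n = 816 * (1-(1+0.06)^(-17))/0.06 = 8549.4439
Discount back 8 years to time 0:
PV = 8549.4439 * (1+0.06)^(-8)
= 8549.4439 * 0.627412
= 5364.0269


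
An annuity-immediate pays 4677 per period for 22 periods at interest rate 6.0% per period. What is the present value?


PV = PMT * (1 - (1+i)^(-n)) / i
= 4677 * (1 - (1+0.06)^(-22)) / 0.06
= 4677 * (1 - 0.277505) / 0.06
= 4677 * 12.041582
= 56318.4777


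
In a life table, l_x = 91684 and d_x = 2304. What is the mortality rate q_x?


q_x = d_x / l_x
= 2304 / 91684
= 0.0251


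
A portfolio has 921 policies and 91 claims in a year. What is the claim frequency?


frequency = claims / policies
= 91 / 921
= 0.0988


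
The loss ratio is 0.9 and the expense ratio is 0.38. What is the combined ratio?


Combined ratio = loss ratio + expense ratio
= 0.9 + 0.38
= 1.28


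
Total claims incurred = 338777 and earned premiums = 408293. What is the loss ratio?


Loss ratio = claims / premiums
= 338777 / 408293
= 0.8297


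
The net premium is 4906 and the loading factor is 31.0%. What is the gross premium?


Gross = net * (1 + loading)
= 4906 * (1 + 0.31)
= 4906 * 1.31
= 6426.86


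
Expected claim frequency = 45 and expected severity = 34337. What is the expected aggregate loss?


E[S] = E[N] * E[X]
= 45 * 34337
= 1.5452e+06


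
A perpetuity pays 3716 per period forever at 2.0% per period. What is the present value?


PV = PMT / i
= 3716 / 0.02
= 185800.0


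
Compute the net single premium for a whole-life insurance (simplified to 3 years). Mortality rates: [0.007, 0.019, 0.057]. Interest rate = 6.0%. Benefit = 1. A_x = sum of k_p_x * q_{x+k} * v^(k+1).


v = 0.943396
Year 0: k_p_x=1.0, q=0.007, term=0.006604
Year 1: k_p_x=0.993, q=0.019, term=0.016792
Year 2: k_p_x=0.974133, q=0.057, term=0.04662
A_x = 0.07


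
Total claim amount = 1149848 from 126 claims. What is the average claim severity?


severity = total / number
= 1149848 / 126
= 9125.7778


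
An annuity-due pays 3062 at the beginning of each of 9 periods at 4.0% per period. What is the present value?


PV_due = PMT * (1-(1+i)^(-n))/i * (1+i)
PV_immediate = 22766.9854
PV_due = 22766.9854 * 1.04
= 23677.6648


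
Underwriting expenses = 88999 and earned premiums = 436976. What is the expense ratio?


Expense ratio = expenses / premiums
= 88999 / 436976
= 0.2037


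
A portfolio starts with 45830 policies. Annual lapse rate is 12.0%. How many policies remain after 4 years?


remaining = initial * (1 - lapse)^years
= 45830 * (1 - 0.12)^4
= 45830 * 0.599695
= 27484.0383


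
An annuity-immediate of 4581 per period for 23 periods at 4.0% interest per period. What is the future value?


FV = PMT * ((1+i)^n - 1) / i
= 4581 * ((1.04)^23 - 1) / 0.04
= 4581 * (2.464716 - 1) / 0.04
= 167746.5476


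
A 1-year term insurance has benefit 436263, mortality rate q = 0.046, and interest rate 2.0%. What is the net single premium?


NSP = benefit * q * v
v = 1/(1+i) = 0.980392
NSP = 436263 * 0.046 * 0.980392
= 19674.6059


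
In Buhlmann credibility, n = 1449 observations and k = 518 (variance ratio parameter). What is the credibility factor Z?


Z = n / (n + k)
= 1449 / (1449 + 518)
= 1449 / 1967
= 0.7367


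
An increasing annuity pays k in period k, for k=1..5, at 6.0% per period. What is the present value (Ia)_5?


(Ia)_n = sum_{k=1}^{n} k * v^k, v = 1/(1+i)
v = 0.943396
Sum computed term by term:
(Ia)_5 = 12.1469


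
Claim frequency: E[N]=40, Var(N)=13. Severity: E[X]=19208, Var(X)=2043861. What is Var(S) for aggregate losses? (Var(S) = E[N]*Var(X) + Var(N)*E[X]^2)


Var(S) = E[N]*Var(X) + Var(N)*E[X]^2
= 40*2043861 + 13*19208^2
= 81754440 + 4796314432
= 4.8781e+09


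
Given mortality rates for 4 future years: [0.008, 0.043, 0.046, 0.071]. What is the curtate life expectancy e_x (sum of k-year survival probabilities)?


e_x = sum_{k=1}^{n} k_p_x
k_p_x values:
  1_p_x = 0.992
  2_p_x = 0.949344
  3_p_x = 0.905674
  4_p_x = 0.841371
e_x = 3.6884


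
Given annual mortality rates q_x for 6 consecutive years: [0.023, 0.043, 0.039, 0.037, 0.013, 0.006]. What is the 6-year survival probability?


p_k = 1 - q_k for each year
Survival = product of (1 - q_k)
= 0.977 * 0.957 * 0.961 * 0.963 * 0.987 * 0.994
= 0.8489


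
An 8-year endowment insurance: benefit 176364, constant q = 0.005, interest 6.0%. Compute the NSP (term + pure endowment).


Term component = 5389.2673
Pure endowment = 8_p_x * v^8 * benefit = 0.960693 * 0.627412 * 176364 = 106303.5246
NSP = 111692.7919


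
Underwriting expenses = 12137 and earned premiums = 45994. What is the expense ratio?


Expense ratio = expenses / premiums
= 12137 / 45994
= 0.2639


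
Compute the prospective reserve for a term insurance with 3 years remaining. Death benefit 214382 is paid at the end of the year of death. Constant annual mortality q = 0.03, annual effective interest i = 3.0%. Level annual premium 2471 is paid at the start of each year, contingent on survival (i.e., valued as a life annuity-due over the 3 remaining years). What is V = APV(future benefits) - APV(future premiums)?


v = 1/(1+i) = 0.970874
APV(future benefits) per unit = sum_{k=0}^{2} k_p_x * q * v^(k+1) = 0.082387
APV(future benefits) = 214382 * 0.082387 = 17662.3881
Life annuity-due factor ä_{x:3} = sum_{k=0}^{2} k_p_x * v^k = 2.828636
APV(future premiums) = 2471 * 2.828636 = 6989.5597
V = 17662.3881 - 6989.5597
= 10672.8283


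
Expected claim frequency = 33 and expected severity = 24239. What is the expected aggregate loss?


E[S] = E[N] * E[X]
= 33 * 24239
= 799887


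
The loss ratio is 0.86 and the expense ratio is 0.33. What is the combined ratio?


Combined ratio = loss ratio + expense ratio
= 0.86 + 0.33
= 1.19


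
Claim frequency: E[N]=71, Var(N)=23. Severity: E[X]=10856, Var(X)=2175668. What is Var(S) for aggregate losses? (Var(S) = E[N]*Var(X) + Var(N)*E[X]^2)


Var(S) = E[N]*Var(X) + Var(N)*E[X]^2
= 71*2175668 + 23*10856^2
= 154472428 + 2710612928
= 2.8651e+09


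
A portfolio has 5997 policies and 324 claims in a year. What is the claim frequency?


frequency = claims / policies
= 324 / 5997
= 0.054


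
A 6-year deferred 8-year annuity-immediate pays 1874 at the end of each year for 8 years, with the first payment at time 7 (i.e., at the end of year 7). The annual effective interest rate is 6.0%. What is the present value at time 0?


PV at time 6 of the 8-year annuity-immediate:
a_n = 1874 * (1-(1+0.06)^(-8))/0.06 = 11637.1536
Discount back 6 years to time 0:
PV = 11637.1536 * (1+0.06)^(-6)
= 11637.1536 * 0.704961
= 8203.7341


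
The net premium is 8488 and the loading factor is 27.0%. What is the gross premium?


Gross = net * (1 + loading)
= 8488 * (1 + 0.27)
= 8488 * 1.27
= 10779.76


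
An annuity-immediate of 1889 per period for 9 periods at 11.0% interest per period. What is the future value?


FV = PMT * ((1+i)^n - 1) / i
= 1889 * ((1.11)^9 - 1) / 0.11
= 1889 * (2.558037 - 1) / 0.11
= 26755.7432


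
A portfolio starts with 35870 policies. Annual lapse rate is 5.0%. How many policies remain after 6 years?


remaining = initial * (1 - lapse)^years
= 35870 * (1 - 0.05)^6
= 35870 * 0.735092
= 26367.7461


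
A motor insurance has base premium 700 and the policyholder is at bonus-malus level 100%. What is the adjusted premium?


adjusted = base * BM_level / 100
= 700 * 100 / 100
= 700 * 1.0
= 700.0


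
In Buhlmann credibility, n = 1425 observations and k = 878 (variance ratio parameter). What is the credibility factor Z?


Z = n / (n + k)
= 1425 / (1425 + 878)
= 1425 / 2303
= 0.6188


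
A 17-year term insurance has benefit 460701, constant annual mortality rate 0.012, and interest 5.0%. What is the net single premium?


NSP = benefit * sum_{k=0}^{n-1} k_p_x * q * v^(k+1)
With constant q=0.012, v=0.952381
Sum = 0.124772
NSP = 460701 * 0.124772
= 57482.5726


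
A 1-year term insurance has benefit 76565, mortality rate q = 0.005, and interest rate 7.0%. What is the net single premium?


NSP = benefit * q * v
v = 1/(1+i) = 0.934579
NSP = 76565 * 0.005 * 0.934579
= 357.7804


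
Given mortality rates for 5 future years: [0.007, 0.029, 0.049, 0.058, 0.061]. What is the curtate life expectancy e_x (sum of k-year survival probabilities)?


e_x = sum_{k=1}^{n} k_p_x
k_p_x values:
  1_p_x = 0.993
  2_p_x = 0.964203
  3_p_x = 0.916957
  4_p_x = 0.863774
  5_p_x = 0.811083
e_x = 4.549


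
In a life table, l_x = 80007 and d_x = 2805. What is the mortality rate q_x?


q_x = d_x / l_x
= 2805 / 80007
= 0.0351


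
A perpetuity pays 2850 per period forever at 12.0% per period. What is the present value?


PV = PMT / i
= 2850 / 0.12
= 23750.0


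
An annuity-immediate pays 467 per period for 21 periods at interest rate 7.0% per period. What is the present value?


PV = PMT * (1 - (1+i)^(-n)) / i
= 467 * (1 - (1+0.07)^(-21)) / 0.07
= 467 * (1 - 0.241513) / 0.07
= 467 * 10.835527
= 5060.1913


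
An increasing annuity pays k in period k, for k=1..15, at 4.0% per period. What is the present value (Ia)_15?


(Ia)_n = sum_{k=1}^{n} k * v^k, v = 1/(1+i)
v = 0.961538
Sum computed term by term:
(Ia)_15 = 80.8539


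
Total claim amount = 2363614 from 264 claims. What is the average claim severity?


severity = total / number
= 2363614 / 264
= 8953.0833


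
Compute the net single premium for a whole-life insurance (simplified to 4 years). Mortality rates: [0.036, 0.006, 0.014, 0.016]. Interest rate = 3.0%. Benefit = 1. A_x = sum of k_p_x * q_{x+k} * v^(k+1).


v = 0.970874
Year 0: k_p_x=1.0, q=0.036, term=0.034951
Year 1: k_p_x=0.964, q=0.006, term=0.005452
Year 2: k_p_x=0.958216, q=0.014, term=0.012277
Year 3: k_p_x=0.944801, q=0.016, term=0.013431
A_x = 0.0661


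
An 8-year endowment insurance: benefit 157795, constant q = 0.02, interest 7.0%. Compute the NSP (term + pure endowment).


Term component = 17702.7817
Pure endowment = 8_p_x * v^8 * benefit = 0.850763 * 0.582009 * 157795 = 78132.4822
NSP = 95835.2639


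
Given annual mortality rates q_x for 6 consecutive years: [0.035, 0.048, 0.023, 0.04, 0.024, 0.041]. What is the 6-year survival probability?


p_k = 1 - q_k for each year
Survival = product of (1 - q_k)
= 0.965 * 0.952 * 0.977 * 0.96 * 0.976 * 0.959
= 0.8065


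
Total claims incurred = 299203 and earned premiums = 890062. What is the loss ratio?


Loss ratio = claims / premiums
= 299203 / 890062
= 0.3362


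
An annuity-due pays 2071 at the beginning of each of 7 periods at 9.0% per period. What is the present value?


PV_due = PMT * (1-(1+i)^(-n))/i * (1+i)
PV_immediate = 10423.2453
PV_due = 10423.2453 * 1.09
= 11361.3374


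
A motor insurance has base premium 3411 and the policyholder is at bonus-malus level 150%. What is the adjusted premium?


adjusted = base * BM_level / 100
= 3411 * 150 / 100
= 3411 * 1.5
= 5116.5


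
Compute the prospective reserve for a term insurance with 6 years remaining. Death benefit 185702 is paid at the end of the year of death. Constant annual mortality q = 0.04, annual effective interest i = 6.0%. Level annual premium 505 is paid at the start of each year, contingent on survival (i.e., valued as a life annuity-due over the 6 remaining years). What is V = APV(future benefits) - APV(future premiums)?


v = 1/(1+i) = 0.943396
APV(future benefits) per unit = sum_{k=0}^{5} k_p_x * q * v^(k+1) = 0.179275
APV(future benefits) = 185702 * 0.179275 = 33291.6626
Life annuity-due factor ä_{x:6} = sum_{k=0}^{5} k_p_x * v^k = 4.750778
APV(future premiums) = 505 * 4.750778 = 2399.1431
V = 33291.6626 - 2399.1431
= 30892.5195


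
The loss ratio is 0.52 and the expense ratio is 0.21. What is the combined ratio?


Combined ratio = loss ratio + expense ratio
= 0.52 + 0.21
= 0.73


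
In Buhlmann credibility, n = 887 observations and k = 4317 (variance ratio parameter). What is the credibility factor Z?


Z = n / (n + k)
= 887 / (887 + 4317)
= 887 / 5204
= 0.1704


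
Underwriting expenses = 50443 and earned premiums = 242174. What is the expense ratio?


Expense ratio = expenses / premiums
= 50443 / 242174
= 0.2083


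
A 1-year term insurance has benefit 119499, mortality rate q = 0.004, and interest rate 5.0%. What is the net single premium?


NSP = benefit * q * v
v = 1/(1+i) = 0.952381
NSP = 119499 * 0.004 * 0.952381
= 455.2343


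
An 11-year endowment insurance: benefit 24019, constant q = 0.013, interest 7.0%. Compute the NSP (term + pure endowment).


Term component = 2214.3102
Pure endowment = 11_p_x * v^11 * benefit = 0.865942 * 0.475093 * 24019 = 9881.4812
NSP = 12095.7913


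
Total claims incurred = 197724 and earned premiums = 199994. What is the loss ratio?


Loss ratio = claims / premiums
= 197724 / 199994
= 0.9886


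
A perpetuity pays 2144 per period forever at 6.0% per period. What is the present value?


PV = PMT / i
= 2144 / 0.06
= 35733.3333


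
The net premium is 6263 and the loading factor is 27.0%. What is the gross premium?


Gross = net * (1 + loading)
= 6263 * (1 + 0.27)
= 6263 * 1.27
= 7954.01


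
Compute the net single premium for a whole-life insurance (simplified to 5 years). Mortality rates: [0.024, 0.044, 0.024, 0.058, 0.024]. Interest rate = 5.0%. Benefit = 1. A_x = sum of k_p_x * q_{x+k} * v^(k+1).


v = 0.952381
Year 0: k_p_x=1.0, q=0.024, term=0.022857
Year 1: k_p_x=0.976, q=0.044, term=0.038951
Year 2: k_p_x=0.933056, q=0.024, term=0.019344
Year 3: k_p_x=0.910663, q=0.058, term=0.043454
Year 4: k_p_x=0.857844, q=0.024, term=0.016131
A_x = 0.1407


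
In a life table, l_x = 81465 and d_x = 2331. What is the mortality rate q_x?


q_x = d_x / l_x
= 2331 / 81465
= 0.0286


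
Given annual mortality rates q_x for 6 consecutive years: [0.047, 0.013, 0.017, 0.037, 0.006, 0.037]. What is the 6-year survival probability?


p_k = 1 - q_k for each year
Survival = product of (1 - q_k)
= 0.953 * 0.987 * 0.983 * 0.963 * 0.994 * 0.963
= 0.8523


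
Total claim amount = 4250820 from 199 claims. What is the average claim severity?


severity = total / number
= 4250820 / 199
= 21360.9045


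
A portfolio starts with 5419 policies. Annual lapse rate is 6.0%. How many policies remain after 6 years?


remaining = initial * (1 - lapse)^years
= 5419 * (1 - 0.06)^6
= 5419 * 0.68987
= 3738.4043


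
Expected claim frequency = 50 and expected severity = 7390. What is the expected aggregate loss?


E[S] = E[N] * E[X]
= 50 * 7390
= 369500


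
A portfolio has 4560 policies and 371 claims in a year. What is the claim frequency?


frequency = claims / policies
= 371 / 4560
= 0.0814


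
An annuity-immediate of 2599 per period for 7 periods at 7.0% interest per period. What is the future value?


FV = PMT * ((1+i)^n - 1) / i
= 2599 * ((1.07)^7 - 1) / 0.07
= 2599 * (1.605781 - 1) / 0.07
= 22491.8008


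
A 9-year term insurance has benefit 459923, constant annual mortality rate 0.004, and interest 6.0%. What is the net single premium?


NSP = benefit * sum_{k=0}^{n-1} k_p_x * q * v^(k+1)
With constant q=0.004, v=0.943396
Sum = 0.026817
NSP = 459923 * 0.026817
= 12333.7583


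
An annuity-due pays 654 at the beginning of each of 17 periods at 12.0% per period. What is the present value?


PV_due = PMT * (1-(1+i)^(-n))/i * (1+i)
PV_immediate = 4656.2383
PV_due = 4656.2383 * 1.12
= 5214.9869


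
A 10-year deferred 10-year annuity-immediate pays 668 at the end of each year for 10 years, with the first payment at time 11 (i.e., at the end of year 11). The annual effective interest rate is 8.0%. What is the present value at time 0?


PV at time 10 of the 10-year annuity-immediate:
a_n = 668 * (1-(1+0.08)^(-10))/0.08 = 4482.3344
Discount back 10 years to time 0:
PV = 4482.3344 * (1+0.08)^(-10)
= 4482.3344 * 0.463193
= 2076.1881


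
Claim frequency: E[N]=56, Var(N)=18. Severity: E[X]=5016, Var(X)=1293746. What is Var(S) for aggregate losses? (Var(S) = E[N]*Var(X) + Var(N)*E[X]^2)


Var(S) = E[N]*Var(X) + Var(N)*E[X]^2
= 56*1293746 + 18*5016^2
= 72449776 + 452884608
= 5.2533e+08


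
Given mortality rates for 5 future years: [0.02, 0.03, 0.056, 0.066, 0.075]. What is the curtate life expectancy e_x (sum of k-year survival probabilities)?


e_x = sum_{k=1}^{n} k_p_x
k_p_x values:
  1_p_x = 0.98
  2_p_x = 0.9506
  3_p_x = 0.897366
  4_p_x = 0.83814
  5_p_x = 0.77528
e_x = 4.4414


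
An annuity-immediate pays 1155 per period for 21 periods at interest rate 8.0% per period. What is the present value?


PV = PMT * (1 - (1+i)^(-n)) / i
= 1155 * (1 - (1+0.08)^(-21)) / 0.08
= 1155 * (1 - 0.198656) / 0.08
= 1155 * 10.016803
= 11569.4076


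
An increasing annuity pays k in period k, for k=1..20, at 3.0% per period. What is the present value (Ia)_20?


(Ia)_n = sum_{k=1}^{n} k * v^k, v = 1/(1+i)
v = 0.970874
Sum computed term by term:
(Ia)_20 = 141.6761


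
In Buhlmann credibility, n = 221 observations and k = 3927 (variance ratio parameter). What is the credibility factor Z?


Z = n / (n + k)
= 221 / (221 + 3927)
= 221 / 4148
= 0.0533


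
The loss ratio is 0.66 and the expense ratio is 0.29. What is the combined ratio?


Combined ratio = loss ratio + expense ratio
= 0.66 + 0.29
= 0.95


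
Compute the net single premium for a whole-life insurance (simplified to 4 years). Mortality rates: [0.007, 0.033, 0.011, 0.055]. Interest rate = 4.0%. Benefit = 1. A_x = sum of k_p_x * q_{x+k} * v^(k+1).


v = 0.961538
Year 0: k_p_x=1.0, q=0.007, term=0.006731
Year 1: k_p_x=0.993, q=0.033, term=0.030297
Year 2: k_p_x=0.960231, q=0.011, term=0.00939
Year 3: k_p_x=0.949668, q=0.055, term=0.044648
A_x = 0.0911


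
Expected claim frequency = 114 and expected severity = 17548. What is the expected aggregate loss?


E[S] = E[N] * E[X]
= 114 * 17548
= 2.0005e+06


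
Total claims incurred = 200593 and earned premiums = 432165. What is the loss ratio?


Loss ratio = claims / premiums
= 200593 / 432165
= 0.4642


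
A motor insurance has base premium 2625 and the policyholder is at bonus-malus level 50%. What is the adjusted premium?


adjusted = base * BM_level / 100
= 2625 * 50 / 100
= 2625 * 0.5
= 1312.5


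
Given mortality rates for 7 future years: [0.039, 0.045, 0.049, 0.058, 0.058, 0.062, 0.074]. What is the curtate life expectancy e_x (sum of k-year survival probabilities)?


e_x = sum_{k=1}^{n} k_p_x
k_p_x values:
  1_p_x = 0.961
  2_p_x = 0.917755
  3_p_x = 0.872785
  4_p_x = 0.822163
  5_p_x = 0.774478
  6_p_x = 0.72646
  7_p_x = 0.672702
e_x = 5.7473


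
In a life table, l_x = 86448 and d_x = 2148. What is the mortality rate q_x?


q_x = d_x / l_x
= 2148 / 86448
= 0.0248


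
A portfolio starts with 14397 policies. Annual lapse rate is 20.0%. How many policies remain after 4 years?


remaining = initial * (1 - lapse)^years
= 14397 * (1 - 0.2)^4
= 14397 * 0.4096
= 5897.0112


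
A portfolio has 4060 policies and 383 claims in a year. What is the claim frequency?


frequency = claims / policies
= 383 / 4060
= 0.0943


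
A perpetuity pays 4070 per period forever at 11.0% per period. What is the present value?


PV = PMT / i
= 4070 / 0.11
= 37000.0


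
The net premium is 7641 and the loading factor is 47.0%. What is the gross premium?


Gross = net * (1 + loading)
= 7641 * (1 + 0.47)
= 7641 * 1.47
= 11232.27


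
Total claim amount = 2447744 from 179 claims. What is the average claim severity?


severity = total / number
= 2447744 / 179
= 13674.5475


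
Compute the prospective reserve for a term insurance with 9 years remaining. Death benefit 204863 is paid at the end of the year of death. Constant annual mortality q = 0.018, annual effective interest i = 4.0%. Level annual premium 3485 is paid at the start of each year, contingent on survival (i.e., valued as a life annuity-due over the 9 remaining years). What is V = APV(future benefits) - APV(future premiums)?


v = 1/(1+i) = 0.961538
APV(future benefits) per unit = sum_{k=0}^{8} k_p_x * q * v^(k+1) = 0.125185
APV(future benefits) = 204863 * 0.125185 = 25645.6803
Life annuity-due factor ä_{x:9} = sum_{k=0}^{8} k_p_x * v^k = 7.232885
APV(future premiums) = 3485 * 7.232885 = 25206.6025
V = 25645.6803 - 25206.6025
= 439.0778


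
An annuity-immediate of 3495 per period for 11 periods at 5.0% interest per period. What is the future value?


FV = PMT * ((1+i)^n - 1) / i
= 3495 * ((1.05)^11 - 1) / 0.05
= 3495 * (1.710339 - 1) / 0.05
= 49652.7211


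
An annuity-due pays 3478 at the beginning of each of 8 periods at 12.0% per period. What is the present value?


PV_due = PMT * (1-(1+i)^(-n))/i * (1+i)
PV_immediate = 17277.4511
PV_due = 17277.4511 * 1.12
= 19350.7452


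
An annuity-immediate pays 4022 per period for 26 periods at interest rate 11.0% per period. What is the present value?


PV = PMT * (1 - (1+i)^(-n)) / i
= 4022 * (1 - (1+0.11)^(-26)) / 0.11
= 4022 * (1 - 0.066314) / 0.11
= 4022 * 8.488058
= 34138.9703


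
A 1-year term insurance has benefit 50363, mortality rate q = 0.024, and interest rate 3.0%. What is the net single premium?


NSP = benefit * q * v
v = 1/(1+i) = 0.970874
NSP = 50363 * 0.024 * 0.970874
= 1173.5068


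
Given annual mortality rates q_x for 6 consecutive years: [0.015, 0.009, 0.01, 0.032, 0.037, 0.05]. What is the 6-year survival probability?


p_k = 1 - q_k for each year
Survival = product of (1 - q_k)
= 0.985 * 0.991 * 0.99 * 0.968 * 0.963 * 0.95
= 0.8558


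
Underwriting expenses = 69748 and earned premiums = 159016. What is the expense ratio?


Expense ratio = expenses / premiums
= 69748 / 159016
= 0.4386


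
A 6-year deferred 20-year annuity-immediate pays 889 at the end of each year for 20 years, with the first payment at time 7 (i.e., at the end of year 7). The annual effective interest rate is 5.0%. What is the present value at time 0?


PV at time 6 of the 20-year annuity-immediate:
a_n = 889 * (1-(1+0.05)^(-20))/0.05 = 11078.905
Discount back 6 years to time 0:
PV = 11078.905 * (1+0.05)^(-6)
= 11078.905 * 0.746215
= 8267.2495


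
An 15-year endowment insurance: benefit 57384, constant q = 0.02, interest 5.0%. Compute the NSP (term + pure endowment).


Term component = 10570.717
Pure endowment = 15_p_x * v^15 * benefit = 0.738569 * 0.481017 * 57384 = 20386.4904
NSP = 30957.2074


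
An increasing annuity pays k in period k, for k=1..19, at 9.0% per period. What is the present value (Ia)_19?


(Ia)_n = sum_{k=1}^{n} k * v^k, v = 1/(1+i)
v = 0.917431
Sum computed term by term:
(Ia)_19 = 67.3369


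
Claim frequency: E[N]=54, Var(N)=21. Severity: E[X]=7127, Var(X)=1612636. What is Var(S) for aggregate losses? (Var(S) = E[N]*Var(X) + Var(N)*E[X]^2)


Var(S) = E[N]*Var(X) + Var(N)*E[X]^2
= 54*1612636 + 21*7127^2
= 87082344 + 1066676709
= 1.1538e+09


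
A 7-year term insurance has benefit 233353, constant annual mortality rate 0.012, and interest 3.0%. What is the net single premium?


NSP = benefit * sum_{k=0}^{n-1} k_p_x * q * v^(k+1)
With constant q=0.012, v=0.970874
Sum = 0.072228
NSP = 233353 * 0.072228
= 16854.6189


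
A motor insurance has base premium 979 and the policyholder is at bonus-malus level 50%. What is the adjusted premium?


adjusted = base * BM_level / 100
= 979 * 50 / 100
= 979 * 0.5
= 489.5


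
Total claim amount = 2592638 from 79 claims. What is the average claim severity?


severity = total / number
= 2592638 / 79
= 32818.2025


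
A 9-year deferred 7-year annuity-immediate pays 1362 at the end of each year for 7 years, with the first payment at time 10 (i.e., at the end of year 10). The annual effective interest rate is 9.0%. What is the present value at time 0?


PV at time 9 of the 7-year annuity-immediate:
a_n = 1362 * (1-(1+0.09)^(-7))/0.09 = 6854.8818
Discount back 9 years to time 0:
PV = 6854.8818 * (1+0.09)^(-9)
= 6854.8818 * 0.460428
= 3156.178


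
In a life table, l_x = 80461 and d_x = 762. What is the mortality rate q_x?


q_x = d_x / l_x
= 762 / 80461
= 0.0095


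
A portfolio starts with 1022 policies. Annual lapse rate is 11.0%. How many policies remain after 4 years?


remaining = initial * (1 - lapse)^years
= 1022 * (1 - 0.11)^4
= 1022 * 0.627422
= 641.2257


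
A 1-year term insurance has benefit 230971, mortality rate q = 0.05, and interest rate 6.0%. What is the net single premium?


NSP = benefit * q * v
v = 1/(1+i) = 0.943396
NSP = 230971 * 0.05 * 0.943396
= 10894.8585


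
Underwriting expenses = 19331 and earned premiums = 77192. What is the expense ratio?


Expense ratio = expenses / premiums
= 19331 / 77192
= 0.2504


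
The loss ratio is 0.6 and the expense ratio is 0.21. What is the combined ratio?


Combined ratio = loss ratio + expense ratio
= 0.6 + 0.21
= 0.81


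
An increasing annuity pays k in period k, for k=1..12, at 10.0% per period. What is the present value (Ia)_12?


(Ia)_n = sum_{k=1}^{n} k * v^k, v = 1/(1+i)
v = 0.909091
Sum computed term by term:
(Ia)_12 = 36.7149


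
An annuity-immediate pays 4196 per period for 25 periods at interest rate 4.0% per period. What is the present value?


PV = PMT * (1 - (1+i)^(-n)) / i
= 4196 * (1 - (1+0.04)^(-25)) / 0.04
= 4196 * (1 - 0.375117) / 0.04
= 4196 * 15.62208
= 65550.2474


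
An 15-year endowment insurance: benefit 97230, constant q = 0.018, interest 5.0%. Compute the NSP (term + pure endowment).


Term component = 16309.8493
Pure endowment = 15_p_x * v^15 * benefit = 0.761504 * 0.481017 * 97230 = 35615.0138
NSP = 51924.8631


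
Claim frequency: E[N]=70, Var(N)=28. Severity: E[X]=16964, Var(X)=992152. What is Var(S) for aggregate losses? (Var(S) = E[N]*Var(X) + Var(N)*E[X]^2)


Var(S) = E[N]*Var(X) + Var(N)*E[X]^2
= 70*992152 + 28*16964^2
= 69450640 + 8057764288
= 8.1272e+09


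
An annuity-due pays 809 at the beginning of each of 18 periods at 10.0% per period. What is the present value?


PV_due = PMT * (1-(1+i)^(-n))/i * (1+i)
PV_immediate = 6634.9424
PV_due = 6634.9424 * 1.1
= 7298.4366


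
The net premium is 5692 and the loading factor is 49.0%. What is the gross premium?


Gross = net * (1 + loading)
= 5692 * (1 + 0.49)
= 5692 * 1.49
= 8481.08


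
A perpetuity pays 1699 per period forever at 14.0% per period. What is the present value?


PV = PMT / i
= 1699 / 0.14
= 12135.7143


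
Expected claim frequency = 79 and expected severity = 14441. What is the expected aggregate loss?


E[S] = E[N] * E[X]
= 79 * 14441
= 1.1408e+06


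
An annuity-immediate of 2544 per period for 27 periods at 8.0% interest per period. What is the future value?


FV = PMT * ((1+i)^n - 1) / i
= 2544 * ((1.08)^27 - 1) / 0.08
= 2544 * (7.988061 - 1) / 0.08
= 222220.3547


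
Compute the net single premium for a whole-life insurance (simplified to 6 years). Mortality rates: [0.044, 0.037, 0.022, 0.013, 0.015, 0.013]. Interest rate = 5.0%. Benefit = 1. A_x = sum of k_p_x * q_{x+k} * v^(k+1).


v = 0.952381
Year 0: k_p_x=1.0, q=0.044, term=0.041905
Year 1: k_p_x=0.956, q=0.037, term=0.032083
Year 2: k_p_x=0.920628, q=0.022, term=0.017496
Year 3: k_p_x=0.900374, q=0.013, term=0.00963
Year 4: k_p_x=0.888669, q=0.015, term=0.010444
Year 5: k_p_x=0.875339, q=0.013, term=0.008491
A_x = 0.12


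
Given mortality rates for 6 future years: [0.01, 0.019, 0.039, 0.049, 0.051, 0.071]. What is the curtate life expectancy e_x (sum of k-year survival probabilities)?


e_x = sum_{k=1}^{n} k_p_x
k_p_x values:
  1_p_x = 0.99
  2_p_x = 0.97119
  3_p_x = 0.933314
  4_p_x = 0.887581
  5_p_x = 0.842315
  6_p_x = 0.78251
e_x = 5.4069


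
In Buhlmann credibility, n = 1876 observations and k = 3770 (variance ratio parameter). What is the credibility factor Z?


Z = n / (n + k)
= 1876 / (1876 + 3770)
= 1876 / 5646
= 0.3323


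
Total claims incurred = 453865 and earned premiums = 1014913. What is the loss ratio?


Loss ratio = claims / premiums
= 453865 / 1014913
= 0.4472


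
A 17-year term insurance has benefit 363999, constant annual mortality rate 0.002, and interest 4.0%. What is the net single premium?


NSP = benefit * sum_{k=0}^{n-1} k_p_x * q * v^(k+1)
With constant q=0.002, v=0.961538
Sum = 0.023991
NSP = 363999 * 0.023991
= 8732.595


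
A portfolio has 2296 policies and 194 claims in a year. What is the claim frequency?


frequency = claims / policies
= 194 / 2296
= 0.0845


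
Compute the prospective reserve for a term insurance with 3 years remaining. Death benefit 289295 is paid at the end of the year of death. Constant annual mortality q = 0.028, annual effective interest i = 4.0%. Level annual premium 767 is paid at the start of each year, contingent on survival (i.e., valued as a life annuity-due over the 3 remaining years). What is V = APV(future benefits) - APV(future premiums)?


v = 1/(1+i) = 0.961538
APV(future benefits) per unit = sum_{k=0}^{2} k_p_x * q * v^(k+1) = 0.075603
APV(future benefits) = 289295 * 0.075603 = 21871.6468
Life annuity-due factor ä_{x:3} = sum_{k=0}^{2} k_p_x * v^k = 2.808121
APV(future premiums) = 767 * 2.808121 = 2153.829
V = 21871.6468 - 2153.829
= 19717.8177


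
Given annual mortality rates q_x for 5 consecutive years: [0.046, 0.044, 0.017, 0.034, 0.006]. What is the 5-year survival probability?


p_k = 1 - q_k for each year
Survival = product of (1 - q_k)
= 0.954 * 0.956 * 0.983 * 0.966 * 0.994
= 0.8608


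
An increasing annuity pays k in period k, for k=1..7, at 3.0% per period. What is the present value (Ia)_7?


(Ia)_n = sum_{k=1}^{n} k * v^k, v = 1/(1+i)
v = 0.970874
Sum computed term by term:
(Ia)_7 = 24.185


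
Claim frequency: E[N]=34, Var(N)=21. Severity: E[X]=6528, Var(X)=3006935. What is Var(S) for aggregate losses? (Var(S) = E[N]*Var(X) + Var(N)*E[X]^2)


Var(S) = E[N]*Var(X) + Var(N)*E[X]^2
= 34*3006935 + 21*6528^2
= 102235790 + 894910464
= 9.9715e+08


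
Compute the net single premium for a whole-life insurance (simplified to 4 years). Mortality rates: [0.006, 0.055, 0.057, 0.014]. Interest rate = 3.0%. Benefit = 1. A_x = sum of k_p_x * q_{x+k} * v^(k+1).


v = 0.970874
Year 0: k_p_x=1.0, q=0.006, term=0.005825
Year 1: k_p_x=0.994, q=0.055, term=0.051532
Year 2: k_p_x=0.93933, q=0.057, term=0.048998
Year 3: k_p_x=0.885788, q=0.014, term=0.011018
A_x = 0.1174


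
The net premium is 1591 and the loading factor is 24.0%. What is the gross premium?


Gross = net * (1 + loading)
= 1591 * (1 + 0.24)
= 1591 * 1.24
= 1972.84


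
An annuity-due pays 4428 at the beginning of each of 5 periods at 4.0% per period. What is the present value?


PV_due = PMT * (1-(1+i)^(-n))/i * (1+i)
PV_immediate = 19712.6693
PV_due = 19712.6693 * 1.04
= 20501.1761


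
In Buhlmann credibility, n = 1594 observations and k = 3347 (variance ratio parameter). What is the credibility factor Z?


Z = n / (n + k)
= 1594 / (1594 + 3347)
= 1594 / 4941
= 0.3226


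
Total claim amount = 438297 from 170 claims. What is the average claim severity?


severity = total / number
= 438297 / 170
= 2578.2176


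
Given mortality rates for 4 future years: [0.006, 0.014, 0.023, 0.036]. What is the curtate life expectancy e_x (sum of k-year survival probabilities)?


e_x = sum_{k=1}^{n} k_p_x
k_p_x values:
  1_p_x = 0.994
  2_p_x = 0.980084
  3_p_x = 0.957542
  4_p_x = 0.923071
e_x = 3.8547


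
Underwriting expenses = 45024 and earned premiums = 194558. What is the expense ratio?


Expense ratio = expenses / premiums
= 45024 / 194558
= 0.2314


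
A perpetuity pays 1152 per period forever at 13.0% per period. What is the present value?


PV = PMT / i
= 1152 / 0.13
= 8861.5385


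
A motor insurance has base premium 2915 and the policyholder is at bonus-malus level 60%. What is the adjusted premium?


adjusted = base * BM_level / 100
= 2915 * 60 / 100
= 2915 * 0.6
= 1749.0


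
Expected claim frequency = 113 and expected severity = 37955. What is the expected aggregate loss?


E[S] = E[N] * E[X]
= 113 * 37955
= 4.2889e+06


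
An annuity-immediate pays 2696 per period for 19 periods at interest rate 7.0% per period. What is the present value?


PV = PMT * (1 - (1+i)^(-n)) / i
= 2696 * (1 - (1+0.07)^(-19)) / 0.07
= 2696 * (1 - 0.276508) / 0.07
= 2696 * 10.335595
= 27864.7648


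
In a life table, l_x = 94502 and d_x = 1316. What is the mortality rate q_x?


q_x = d_x / l_x
= 1316 / 94502
= 0.0139


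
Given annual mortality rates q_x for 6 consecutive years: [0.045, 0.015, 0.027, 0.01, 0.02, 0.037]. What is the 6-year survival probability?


p_k = 1 - q_k for each year
Survival = product of (1 - q_k)
= 0.955 * 0.985 * 0.973 * 0.99 * 0.98 * 0.963
= 0.8551


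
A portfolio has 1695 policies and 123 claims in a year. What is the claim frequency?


frequency = claims / policies
= 123 / 1695
= 0.0726


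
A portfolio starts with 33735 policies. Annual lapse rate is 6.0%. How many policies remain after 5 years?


remaining = initial * (1 - lapse)^years
= 33735 * (1 - 0.06)^5
= 33735 * 0.733904
= 24758.2522


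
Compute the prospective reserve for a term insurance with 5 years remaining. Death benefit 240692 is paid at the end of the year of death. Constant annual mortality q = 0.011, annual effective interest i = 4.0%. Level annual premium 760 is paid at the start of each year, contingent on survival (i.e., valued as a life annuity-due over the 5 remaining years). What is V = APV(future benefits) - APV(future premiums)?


v = 1/(1+i) = 0.961538
APV(future benefits) per unit = sum_{k=0}^{4} k_p_x * q * v^(k+1) = 0.047946
APV(future benefits) = 240692 * 0.047946 = 11540.226
Life annuity-due factor ä_{x:5} = sum_{k=0}^{4} k_p_x * v^k = 4.533079
APV(future premiums) = 760 * 4.533079 = 3445.1402
V = 11540.226 - 3445.1402
= 8095.0857


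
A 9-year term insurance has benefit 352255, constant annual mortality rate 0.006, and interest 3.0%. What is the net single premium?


NSP = benefit * sum_{k=0}^{n-1} k_p_x * q * v^(k+1)
With constant q=0.006, v=0.970874
Sum = 0.045665
NSP = 352255 * 0.045665
= 16085.7408


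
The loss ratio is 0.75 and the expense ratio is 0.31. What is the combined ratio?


Combined ratio = loss ratio + expense ratio
= 0.75 + 0.31
= 1.06


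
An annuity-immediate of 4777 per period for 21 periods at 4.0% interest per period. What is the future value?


FV = PMT * ((1+i)^n - 1) / i
= 4777 * ((1.04)^21 - 1) / 0.04
= 4777 * (2.278768 - 1) / 0.04
= 152716.8766


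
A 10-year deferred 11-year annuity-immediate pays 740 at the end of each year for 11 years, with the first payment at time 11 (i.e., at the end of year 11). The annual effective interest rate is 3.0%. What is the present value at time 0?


PV at time 10 of the 11-year annuity-immediate:
a_n = 740 * (1-(1+0.03)^(-11))/0.03 = 6846.9418
Discount back 10 years to time 0:
PV = 6846.9418 * (1+0.03)^(-10)
= 6846.9418 * 0.744094
= 5094.7678


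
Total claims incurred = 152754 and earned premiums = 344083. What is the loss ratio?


Loss ratio = claims / premiums
= 152754 / 344083
= 0.4439


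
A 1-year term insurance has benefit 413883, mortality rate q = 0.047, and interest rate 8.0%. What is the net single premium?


NSP = benefit * q * v
v = 1/(1+i) = 0.925926
NSP = 413883 * 0.047 * 0.925926
= 18011.575


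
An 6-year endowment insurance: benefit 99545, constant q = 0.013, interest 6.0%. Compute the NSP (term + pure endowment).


Term component = 6173.8488
Pure endowment = 6_p_x * v^6 * benefit = 0.924491 * 0.704961 * 99545 = 64876.4646
NSP = 71050.3134


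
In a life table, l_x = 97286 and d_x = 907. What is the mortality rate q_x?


q_x = d_x / l_x
= 907 / 97286
= 0.0093


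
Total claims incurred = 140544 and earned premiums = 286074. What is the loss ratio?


Loss ratio = claims / premiums
= 140544 / 286074
= 0.4913


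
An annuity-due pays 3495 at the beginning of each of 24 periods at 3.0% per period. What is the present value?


PV_due = PMT * (1-(1+i)^(-n))/i * (1+i)
PV_immediate = 59189.7197
PV_due = 59189.7197 * 1.03
= 60965.4113


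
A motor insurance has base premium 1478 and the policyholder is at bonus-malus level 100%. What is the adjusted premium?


adjusted = base * BM_level / 100
= 1478 * 100 / 100
= 1478 * 1.0
= 1478.0


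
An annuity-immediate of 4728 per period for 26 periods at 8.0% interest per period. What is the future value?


FV = PMT * ((1+i)^n - 1) / i
= 4728 * ((1.08)^26 - 1) / 0.08
= 4728 * (7.396353 - 1) / 0.08
= 378024.4748


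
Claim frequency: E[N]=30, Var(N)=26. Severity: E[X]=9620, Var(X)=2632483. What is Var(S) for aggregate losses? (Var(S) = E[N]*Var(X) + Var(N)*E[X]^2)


Var(S) = E[N]*Var(X) + Var(N)*E[X]^2
= 30*2632483 + 26*9620^2
= 78974490 + 2406154400
= 2.4851e+09


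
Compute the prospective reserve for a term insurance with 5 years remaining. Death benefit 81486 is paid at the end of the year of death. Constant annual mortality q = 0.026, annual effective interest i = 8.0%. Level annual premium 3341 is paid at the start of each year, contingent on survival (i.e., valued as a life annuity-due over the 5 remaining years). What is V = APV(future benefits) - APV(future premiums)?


v = 1/(1+i) = 0.925926
APV(future benefits) per unit = sum_{k=0}^{4} k_p_x * q * v^(k+1) = 0.09895
APV(future benefits) = 81486 * 0.09895 = 8063.0079
Life annuity-due factor ä_{x:5} = sum_{k=0}^{4} k_p_x * v^k = 4.110215
APV(future premiums) = 3341 * 4.110215 = 13732.2269
V = 8063.0079 - 13732.2269
= -5669.219


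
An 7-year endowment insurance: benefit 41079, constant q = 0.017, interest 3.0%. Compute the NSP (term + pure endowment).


Term component = 4143.5393
Pure endowment = 7_p_x * v^7 * benefit = 0.8869 * 0.813092 * 41079 = 29623.3326
NSP = 33766.8719


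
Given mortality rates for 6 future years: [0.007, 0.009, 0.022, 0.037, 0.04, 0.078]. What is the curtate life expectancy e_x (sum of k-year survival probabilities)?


e_x = sum_{k=1}^{n} k_p_x
k_p_x values:
  1_p_x = 0.993
  2_p_x = 0.984063
  3_p_x = 0.962414
  4_p_x = 0.926804
  5_p_x = 0.889732
  6_p_x = 0.820333
e_x = 5.5763


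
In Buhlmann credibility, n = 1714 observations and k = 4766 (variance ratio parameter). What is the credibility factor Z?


Z = n / (n + k)
= 1714 / (1714 + 4766)
= 1714 / 6480
= 0.2645
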